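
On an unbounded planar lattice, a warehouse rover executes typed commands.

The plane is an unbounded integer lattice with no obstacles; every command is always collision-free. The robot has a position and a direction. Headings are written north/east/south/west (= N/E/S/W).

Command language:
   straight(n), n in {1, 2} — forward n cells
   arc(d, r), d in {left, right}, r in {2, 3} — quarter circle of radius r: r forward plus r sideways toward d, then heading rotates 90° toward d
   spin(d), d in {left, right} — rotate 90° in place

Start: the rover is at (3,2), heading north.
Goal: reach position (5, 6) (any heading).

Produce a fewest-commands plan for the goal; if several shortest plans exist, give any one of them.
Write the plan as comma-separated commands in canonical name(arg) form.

t0: at (3,2), heading north
step 1 (straight(2)): at (3,4), heading north
step 2 (arc(right, 2)): at (5,6), heading east
no 1-step plan works, so 2 is optimal.

straight(2), arc(right, 2)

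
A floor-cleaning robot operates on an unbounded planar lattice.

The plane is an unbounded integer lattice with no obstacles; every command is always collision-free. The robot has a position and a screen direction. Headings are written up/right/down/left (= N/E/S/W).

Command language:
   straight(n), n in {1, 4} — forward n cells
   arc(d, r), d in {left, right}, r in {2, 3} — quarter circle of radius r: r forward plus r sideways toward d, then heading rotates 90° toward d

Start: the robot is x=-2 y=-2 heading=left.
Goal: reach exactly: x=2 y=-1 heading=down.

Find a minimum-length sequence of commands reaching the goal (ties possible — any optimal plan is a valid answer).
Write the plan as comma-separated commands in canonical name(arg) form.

start: x=-2 y=-2 heading=left
t=1 arc(right, 2) ⇒ x=-4 y=0 heading=up
t=2 arc(right, 2) ⇒ x=-2 y=2 heading=right
t=3 straight(1) ⇒ x=-1 y=2 heading=right
t=4 arc(right, 3) ⇒ x=2 y=-1 heading=down
shorter routes all fall short; 4 is best.

arc(right, 2), arc(right, 2), straight(1), arc(right, 3)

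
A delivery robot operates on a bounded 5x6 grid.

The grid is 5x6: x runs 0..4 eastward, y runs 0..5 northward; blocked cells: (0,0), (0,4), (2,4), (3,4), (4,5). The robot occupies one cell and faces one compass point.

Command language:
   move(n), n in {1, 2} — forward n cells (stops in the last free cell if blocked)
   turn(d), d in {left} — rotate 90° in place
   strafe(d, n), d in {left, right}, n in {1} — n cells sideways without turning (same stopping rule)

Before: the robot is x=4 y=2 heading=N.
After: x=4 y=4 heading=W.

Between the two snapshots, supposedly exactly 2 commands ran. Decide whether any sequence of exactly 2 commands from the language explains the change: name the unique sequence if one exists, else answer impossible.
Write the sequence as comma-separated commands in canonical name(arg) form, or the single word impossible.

move(2), turn(left)

key: position moved to (4,4) AND the heading swung to W — translation plus rotation needed
t0: x=4 y=2 heading=N
[1] after move(2): x=4 y=4 heading=N
[2] after turn(left): x=4 y=4 heading=W
all 25 alternatives checked — unique.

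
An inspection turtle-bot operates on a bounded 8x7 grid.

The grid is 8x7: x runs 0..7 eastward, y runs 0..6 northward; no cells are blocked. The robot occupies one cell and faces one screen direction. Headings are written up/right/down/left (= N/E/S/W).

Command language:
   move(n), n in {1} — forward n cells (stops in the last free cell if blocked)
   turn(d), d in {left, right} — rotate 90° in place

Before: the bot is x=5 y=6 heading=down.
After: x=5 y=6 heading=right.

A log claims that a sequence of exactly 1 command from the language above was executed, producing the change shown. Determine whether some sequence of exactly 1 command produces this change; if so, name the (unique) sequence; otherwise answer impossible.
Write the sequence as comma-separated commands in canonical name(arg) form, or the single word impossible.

key: (5,6) unchanged — the single command moves nothing
start: x=5 y=6 heading=down
t=1 turn(left) ⇒ x=5 y=6 heading=right
no other 1-command option fits: unique.

turn(left)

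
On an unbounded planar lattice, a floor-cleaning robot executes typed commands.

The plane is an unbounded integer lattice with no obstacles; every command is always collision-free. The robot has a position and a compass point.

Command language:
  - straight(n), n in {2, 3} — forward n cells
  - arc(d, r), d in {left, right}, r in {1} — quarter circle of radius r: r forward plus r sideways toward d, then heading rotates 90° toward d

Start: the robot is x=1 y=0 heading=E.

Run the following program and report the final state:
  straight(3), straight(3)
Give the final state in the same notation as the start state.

begin: x=1 y=0 heading=E
step 1 (straight(3)): x=4 y=0 heading=E
step 2 (straight(3)): x=7 y=0 heading=E

x=7 y=0 heading=E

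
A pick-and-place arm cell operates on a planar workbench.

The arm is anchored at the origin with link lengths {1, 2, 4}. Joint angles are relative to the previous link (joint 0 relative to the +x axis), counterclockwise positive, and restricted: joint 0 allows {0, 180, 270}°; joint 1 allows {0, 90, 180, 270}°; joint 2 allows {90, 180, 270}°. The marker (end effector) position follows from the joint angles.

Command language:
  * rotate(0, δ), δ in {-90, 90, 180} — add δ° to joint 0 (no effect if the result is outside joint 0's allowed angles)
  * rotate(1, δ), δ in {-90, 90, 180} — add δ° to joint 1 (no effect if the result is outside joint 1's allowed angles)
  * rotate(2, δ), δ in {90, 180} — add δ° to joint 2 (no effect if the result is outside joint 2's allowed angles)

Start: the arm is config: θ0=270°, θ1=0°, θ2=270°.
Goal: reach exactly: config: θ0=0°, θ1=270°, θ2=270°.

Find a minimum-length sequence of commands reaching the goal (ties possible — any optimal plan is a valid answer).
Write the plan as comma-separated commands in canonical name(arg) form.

rotate(0, 90), rotate(1, -90)

start: config: θ0=270°, θ1=0°, θ2=270°
step 1 (rotate(0, 90)): config: θ0=0°, θ1=0°, θ2=270°
step 2 (rotate(1, -90)): config: θ0=0°, θ1=270°, θ2=270°
no 1-step plan works, so 2 is optimal.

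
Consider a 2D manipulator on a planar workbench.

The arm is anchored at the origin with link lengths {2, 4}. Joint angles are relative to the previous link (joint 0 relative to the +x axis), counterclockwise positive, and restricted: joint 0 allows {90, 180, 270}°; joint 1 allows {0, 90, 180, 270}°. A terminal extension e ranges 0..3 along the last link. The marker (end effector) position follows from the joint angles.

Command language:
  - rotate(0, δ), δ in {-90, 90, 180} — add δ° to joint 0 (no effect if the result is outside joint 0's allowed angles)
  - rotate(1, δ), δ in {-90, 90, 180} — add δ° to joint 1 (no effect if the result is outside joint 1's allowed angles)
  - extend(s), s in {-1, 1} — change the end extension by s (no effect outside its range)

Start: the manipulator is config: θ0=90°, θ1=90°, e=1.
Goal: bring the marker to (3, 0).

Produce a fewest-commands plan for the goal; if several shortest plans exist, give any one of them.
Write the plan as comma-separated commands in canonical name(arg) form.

t0: config: θ0=90°, θ1=90°, e=1
step 1 (rotate(1, 90)): config: θ0=90°, θ1=180°, e=1
step 2 (rotate(0, 90)): config: θ0=180°, θ1=180°, e=1
nothing shorter than 2 reaches the goal.

rotate(1, 90), rotate(0, 90)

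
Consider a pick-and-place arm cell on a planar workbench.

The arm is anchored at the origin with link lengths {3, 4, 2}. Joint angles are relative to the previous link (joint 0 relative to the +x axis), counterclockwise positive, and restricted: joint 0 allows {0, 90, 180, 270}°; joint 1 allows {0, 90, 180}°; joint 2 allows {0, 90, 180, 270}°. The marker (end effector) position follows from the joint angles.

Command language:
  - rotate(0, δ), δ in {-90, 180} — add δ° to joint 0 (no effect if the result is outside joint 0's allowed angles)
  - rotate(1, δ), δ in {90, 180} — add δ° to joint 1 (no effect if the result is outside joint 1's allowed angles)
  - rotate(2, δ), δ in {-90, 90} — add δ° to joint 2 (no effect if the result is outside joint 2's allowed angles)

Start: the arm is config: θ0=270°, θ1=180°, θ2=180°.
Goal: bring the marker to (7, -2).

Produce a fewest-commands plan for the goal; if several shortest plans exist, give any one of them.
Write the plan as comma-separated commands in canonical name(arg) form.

rotate(0, -90), rotate(0, 180), rotate(2, 90), rotate(1, 180)

t0: config: θ0=270°, θ1=180°, θ2=180°
t=1 rotate(0, -90) ⇒ config: θ0=180°, θ1=180°, θ2=180°
t=2 rotate(0, 180) ⇒ config: θ0=0°, θ1=180°, θ2=180°
t=3 rotate(2, 90) ⇒ config: θ0=0°, θ1=180°, θ2=270°
t=4 rotate(1, 180) ⇒ config: θ0=0°, θ1=0°, θ2=270°
minimal: 4 command(s), checked below 4.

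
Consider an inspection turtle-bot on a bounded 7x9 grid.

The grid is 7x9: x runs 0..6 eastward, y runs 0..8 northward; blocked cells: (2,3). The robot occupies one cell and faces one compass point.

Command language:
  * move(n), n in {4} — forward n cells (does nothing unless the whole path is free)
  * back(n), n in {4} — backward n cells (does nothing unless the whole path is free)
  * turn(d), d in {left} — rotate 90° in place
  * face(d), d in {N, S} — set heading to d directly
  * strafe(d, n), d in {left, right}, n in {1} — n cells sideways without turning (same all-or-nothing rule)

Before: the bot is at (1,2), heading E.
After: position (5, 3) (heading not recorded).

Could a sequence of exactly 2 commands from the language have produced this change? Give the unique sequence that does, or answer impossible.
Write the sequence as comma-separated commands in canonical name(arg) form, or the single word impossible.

move(4), strafe(left, 1)

key: running strafe(left, 1) before move(4) would end elsewhere — order is forced
begin: at (1,2), heading E
[1] after move(4): at (5,2), heading E
[2] after strafe(left, 1): at (5,3), heading E
uniquely the one of 49 2-step routes that fits.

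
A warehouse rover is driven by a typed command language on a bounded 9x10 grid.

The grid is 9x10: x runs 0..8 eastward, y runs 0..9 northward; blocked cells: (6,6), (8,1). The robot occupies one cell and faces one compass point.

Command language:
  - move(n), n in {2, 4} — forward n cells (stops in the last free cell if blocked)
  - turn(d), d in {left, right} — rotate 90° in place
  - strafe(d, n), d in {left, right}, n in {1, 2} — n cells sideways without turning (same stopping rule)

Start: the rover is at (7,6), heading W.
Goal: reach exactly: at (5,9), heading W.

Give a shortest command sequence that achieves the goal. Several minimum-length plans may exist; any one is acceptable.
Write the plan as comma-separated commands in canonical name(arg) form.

initial: at (7,6), heading W
[1] after strafe(right, 1): at (7,7), heading W
[2] after move(2): at (5,7), heading W
[3] after strafe(right, 2): at (5,9), heading W
minimal: 3 command(s), checked below 3.

strafe(right, 1), move(2), strafe(right, 2)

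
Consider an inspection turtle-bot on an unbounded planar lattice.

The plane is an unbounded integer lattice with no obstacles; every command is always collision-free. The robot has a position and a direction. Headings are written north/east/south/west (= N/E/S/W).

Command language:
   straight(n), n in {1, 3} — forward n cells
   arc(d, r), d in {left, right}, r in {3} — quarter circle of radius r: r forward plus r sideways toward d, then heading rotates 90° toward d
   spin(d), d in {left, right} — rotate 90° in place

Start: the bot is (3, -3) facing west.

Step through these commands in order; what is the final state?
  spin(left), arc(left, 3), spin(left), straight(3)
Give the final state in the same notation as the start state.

begin: (3, -3) facing west
t=1 spin(left) ⇒ (3, -3) facing south
t=2 arc(left, 3) ⇒ (6, -6) facing east
t=3 spin(left) ⇒ (6, -6) facing north
t=4 straight(3) ⇒ (6, -3) facing north

(6, -3) facing north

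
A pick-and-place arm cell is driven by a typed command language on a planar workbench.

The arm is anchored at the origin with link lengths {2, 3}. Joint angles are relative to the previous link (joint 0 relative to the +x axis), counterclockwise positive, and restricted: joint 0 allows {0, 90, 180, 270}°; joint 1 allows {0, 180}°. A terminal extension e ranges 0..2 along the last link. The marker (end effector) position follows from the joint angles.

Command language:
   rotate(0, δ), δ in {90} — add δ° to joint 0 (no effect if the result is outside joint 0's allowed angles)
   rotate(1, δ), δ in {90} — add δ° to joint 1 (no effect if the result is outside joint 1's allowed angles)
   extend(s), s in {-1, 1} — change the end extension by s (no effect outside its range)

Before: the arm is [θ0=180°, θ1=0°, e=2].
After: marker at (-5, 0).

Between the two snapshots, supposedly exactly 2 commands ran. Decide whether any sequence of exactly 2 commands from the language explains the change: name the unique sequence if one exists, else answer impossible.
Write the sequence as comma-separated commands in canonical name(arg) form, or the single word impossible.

extend(-1), extend(-1)

start: [θ0=180°, θ1=0°, e=2]
1. extend(-1) → [θ0=180°, θ1=0°, e=1]
2. extend(-1) → [θ0=180°, θ1=0°, e=0]
no rival 2-sequence matches.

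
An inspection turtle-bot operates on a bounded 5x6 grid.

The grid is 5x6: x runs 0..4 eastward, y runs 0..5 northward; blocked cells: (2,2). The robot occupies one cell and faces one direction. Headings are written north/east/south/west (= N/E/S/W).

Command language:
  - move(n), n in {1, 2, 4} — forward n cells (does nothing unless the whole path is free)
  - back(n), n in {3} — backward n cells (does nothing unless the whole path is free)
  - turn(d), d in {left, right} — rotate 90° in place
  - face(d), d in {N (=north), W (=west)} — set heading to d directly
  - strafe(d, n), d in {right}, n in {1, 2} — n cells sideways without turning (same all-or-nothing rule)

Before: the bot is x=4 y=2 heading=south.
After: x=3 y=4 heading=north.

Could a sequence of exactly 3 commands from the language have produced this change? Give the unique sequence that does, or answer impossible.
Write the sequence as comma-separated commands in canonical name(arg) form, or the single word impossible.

key: cell and facing (now N) both changed — the 3 commands mix motion and turning
t0: x=4 y=2 heading=south
1. strafe(right, 1) → x=3 y=2 heading=south
2. face(N) → x=3 y=2 heading=north
3. move(2) → x=3 y=4 heading=north
all 1000 alternatives checked — unique.

strafe(right, 1), face(N), move(2)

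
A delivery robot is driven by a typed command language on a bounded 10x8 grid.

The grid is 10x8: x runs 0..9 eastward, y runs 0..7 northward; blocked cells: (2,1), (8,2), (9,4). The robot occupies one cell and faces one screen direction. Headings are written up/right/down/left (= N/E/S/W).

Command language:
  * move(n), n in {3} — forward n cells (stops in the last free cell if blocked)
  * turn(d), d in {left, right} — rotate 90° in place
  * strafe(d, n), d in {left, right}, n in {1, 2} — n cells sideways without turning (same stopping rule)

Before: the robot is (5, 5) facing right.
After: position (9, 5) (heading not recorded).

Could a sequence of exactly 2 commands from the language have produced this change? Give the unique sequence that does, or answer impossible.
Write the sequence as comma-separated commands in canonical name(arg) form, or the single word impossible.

move(3), move(3)

key: the second move(3) runs into the grid edge before its full distance
initial: (5, 5) facing right
t=1 move(3) ⇒ (8, 5) facing right
t=2 move(3) ⇒ (9, 5) facing right
all 49 alternatives checked — unique.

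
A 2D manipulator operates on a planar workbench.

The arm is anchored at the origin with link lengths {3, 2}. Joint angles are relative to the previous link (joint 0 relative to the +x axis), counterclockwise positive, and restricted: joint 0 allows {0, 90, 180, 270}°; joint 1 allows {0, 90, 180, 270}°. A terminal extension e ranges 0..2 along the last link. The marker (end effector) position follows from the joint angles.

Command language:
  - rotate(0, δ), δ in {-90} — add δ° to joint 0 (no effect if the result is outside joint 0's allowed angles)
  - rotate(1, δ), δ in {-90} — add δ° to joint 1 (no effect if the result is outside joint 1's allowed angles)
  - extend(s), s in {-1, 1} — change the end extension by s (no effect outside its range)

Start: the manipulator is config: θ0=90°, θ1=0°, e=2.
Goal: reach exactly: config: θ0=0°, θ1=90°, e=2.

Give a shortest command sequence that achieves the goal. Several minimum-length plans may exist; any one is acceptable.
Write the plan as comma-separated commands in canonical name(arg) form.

t0: config: θ0=90°, θ1=0°, e=2
t=1 rotate(1, -90) ⇒ config: θ0=90°, θ1=270°, e=2
t=2 rotate(1, -90) ⇒ config: θ0=90°, θ1=180°, e=2
t=3 rotate(1, -90) ⇒ config: θ0=90°, θ1=90°, e=2
t=4 rotate(0, -90) ⇒ config: θ0=0°, θ1=90°, e=2
nothing shorter than 4 reaches the goal.

rotate(1, -90), rotate(1, -90), rotate(1, -90), rotate(0, -90)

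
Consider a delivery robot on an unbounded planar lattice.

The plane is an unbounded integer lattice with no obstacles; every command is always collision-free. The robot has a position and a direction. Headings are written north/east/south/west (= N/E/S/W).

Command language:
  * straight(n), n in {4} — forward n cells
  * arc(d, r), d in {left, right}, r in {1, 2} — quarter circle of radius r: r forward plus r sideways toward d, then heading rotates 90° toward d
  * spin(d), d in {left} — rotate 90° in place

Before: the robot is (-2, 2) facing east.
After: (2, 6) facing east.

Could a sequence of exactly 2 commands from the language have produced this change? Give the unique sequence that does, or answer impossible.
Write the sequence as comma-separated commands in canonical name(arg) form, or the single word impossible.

arc(left, 2), arc(right, 2)

key: order matters: swapping arc(left, 2) and arc(right, 2) lands elsewhere
begin: (-2, 2) facing east
1. arc(left, 2) → (0, 4) facing north
2. arc(right, 2) → (2, 6) facing east
no rival 2-sequence matches.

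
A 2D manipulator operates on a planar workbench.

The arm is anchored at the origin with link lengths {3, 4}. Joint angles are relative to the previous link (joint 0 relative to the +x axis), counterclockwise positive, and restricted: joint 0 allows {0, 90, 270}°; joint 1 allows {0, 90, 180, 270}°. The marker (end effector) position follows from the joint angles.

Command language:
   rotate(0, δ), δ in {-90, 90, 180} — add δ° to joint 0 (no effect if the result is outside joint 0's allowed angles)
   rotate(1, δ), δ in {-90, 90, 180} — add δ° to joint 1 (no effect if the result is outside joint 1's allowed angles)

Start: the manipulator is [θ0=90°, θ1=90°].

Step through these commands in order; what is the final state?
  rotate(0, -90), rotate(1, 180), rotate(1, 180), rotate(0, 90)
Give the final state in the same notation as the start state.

begin: [θ0=90°, θ1=90°]
[1] after rotate(0, -90): [θ0=0°, θ1=90°]
[2] after rotate(1, 180): [θ0=0°, θ1=270°]
[3] after rotate(1, 180): [θ0=0°, θ1=90°]
[4] after rotate(0, 90): [θ0=90°, θ1=90°]

[θ0=90°, θ1=90°]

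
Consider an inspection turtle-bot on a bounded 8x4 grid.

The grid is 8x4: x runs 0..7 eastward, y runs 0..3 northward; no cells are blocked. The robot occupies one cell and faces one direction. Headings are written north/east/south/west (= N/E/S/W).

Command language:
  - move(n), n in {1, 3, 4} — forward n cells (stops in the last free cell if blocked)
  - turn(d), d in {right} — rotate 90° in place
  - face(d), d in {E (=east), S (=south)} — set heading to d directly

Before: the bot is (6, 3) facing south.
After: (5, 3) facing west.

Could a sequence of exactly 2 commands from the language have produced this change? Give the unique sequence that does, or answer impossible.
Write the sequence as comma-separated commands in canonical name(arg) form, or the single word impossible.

turn(right), move(1)

key: running move(1) before turn(right) would end elsewhere — order is forced
start: (6, 3) facing south
t=1 turn(right) ⇒ (6, 3) facing west
t=2 move(1) ⇒ (5, 3) facing west
no rival 2-sequence matches.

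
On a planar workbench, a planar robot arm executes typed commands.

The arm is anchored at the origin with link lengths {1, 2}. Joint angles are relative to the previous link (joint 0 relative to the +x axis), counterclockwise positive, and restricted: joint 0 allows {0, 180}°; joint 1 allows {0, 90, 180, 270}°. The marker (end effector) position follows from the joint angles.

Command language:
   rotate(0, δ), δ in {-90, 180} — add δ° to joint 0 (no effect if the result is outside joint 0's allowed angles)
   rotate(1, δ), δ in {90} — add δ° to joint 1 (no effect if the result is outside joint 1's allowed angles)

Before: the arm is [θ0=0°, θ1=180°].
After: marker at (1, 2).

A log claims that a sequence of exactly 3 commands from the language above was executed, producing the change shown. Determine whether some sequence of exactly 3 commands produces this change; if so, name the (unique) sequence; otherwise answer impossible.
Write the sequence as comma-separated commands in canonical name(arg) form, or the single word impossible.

from: [θ0=0°, θ1=180°]
1. rotate(1, 90) → [θ0=0°, θ1=270°]
2. rotate(1, 90) → [θ0=0°, θ1=0°]
3. rotate(1, 90) → [θ0=0°, θ1=90°]
no rival 3-sequence matches.

rotate(1, 90), rotate(1, 90), rotate(1, 90)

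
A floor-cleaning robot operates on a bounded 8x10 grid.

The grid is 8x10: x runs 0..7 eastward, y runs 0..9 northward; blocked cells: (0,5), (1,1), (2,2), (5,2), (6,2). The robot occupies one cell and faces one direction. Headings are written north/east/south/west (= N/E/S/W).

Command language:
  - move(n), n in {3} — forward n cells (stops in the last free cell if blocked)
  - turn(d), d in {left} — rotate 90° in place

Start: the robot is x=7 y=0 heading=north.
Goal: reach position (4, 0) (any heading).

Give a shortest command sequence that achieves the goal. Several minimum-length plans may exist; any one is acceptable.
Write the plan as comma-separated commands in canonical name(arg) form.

begin: x=7 y=0 heading=north
[1] after turn(left): x=7 y=0 heading=west
[2] after move(3): x=4 y=0 heading=west
shorter routes all fall short; 2 is best.

turn(left), move(3)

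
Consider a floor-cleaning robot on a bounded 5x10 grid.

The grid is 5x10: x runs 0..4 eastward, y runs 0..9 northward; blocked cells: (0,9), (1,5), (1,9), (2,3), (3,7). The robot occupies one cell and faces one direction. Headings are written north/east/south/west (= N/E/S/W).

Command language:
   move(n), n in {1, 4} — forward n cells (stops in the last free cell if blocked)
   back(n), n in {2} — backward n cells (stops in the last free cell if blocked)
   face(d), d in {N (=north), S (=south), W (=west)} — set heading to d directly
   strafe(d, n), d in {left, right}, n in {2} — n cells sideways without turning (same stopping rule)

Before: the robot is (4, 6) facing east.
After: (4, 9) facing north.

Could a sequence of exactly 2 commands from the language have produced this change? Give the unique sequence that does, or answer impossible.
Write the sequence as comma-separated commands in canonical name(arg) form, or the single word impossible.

key: cell and facing (now N) both changed — the 2 commands mix motion and turning
t0: (4, 6) facing east
1. face(N) → (4, 6) facing north
2. move(4) → (4, 9) facing north
no rival 2-sequence matches.

face(N), move(4)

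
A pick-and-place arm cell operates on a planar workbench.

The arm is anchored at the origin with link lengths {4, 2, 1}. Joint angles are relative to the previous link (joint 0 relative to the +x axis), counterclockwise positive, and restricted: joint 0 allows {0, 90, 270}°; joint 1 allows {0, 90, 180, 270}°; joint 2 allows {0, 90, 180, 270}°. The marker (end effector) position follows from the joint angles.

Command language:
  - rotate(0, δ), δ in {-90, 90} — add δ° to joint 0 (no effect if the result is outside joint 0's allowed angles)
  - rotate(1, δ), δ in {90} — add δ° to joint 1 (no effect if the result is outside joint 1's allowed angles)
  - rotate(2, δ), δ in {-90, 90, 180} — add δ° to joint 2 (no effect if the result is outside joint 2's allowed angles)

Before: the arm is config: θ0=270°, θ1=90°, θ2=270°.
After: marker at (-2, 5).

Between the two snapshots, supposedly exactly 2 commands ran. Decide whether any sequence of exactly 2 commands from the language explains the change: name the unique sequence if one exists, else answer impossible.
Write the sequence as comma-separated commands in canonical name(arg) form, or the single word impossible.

rotate(0, 90), rotate(0, 90)

initial: config: θ0=270°, θ1=90°, θ2=270°
1. rotate(0, 90) → config: θ0=0°, θ1=90°, θ2=270°
2. rotate(0, 90) → config: θ0=90°, θ1=90°, θ2=270°
all 36 alternatives checked — unique.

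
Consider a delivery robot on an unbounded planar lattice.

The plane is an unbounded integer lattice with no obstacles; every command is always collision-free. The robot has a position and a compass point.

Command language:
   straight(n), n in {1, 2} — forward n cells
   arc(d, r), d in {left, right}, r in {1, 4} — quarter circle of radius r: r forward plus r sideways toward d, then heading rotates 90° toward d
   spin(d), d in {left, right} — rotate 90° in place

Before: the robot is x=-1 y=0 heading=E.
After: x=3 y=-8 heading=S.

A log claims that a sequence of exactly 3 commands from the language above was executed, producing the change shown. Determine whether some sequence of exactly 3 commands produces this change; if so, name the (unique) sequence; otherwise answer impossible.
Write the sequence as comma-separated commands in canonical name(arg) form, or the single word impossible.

key: cell and facing (now S) both changed — the 3 commands mix motion and turning
initial: x=-1 y=0 heading=E
step 1 (arc(right, 4)): x=3 y=-4 heading=S
step 2 (straight(2)): x=3 y=-6 heading=S
step 3 (straight(2)): x=3 y=-8 heading=S
no rival 3-sequence matches.

arc(right, 4), straight(2), straight(2)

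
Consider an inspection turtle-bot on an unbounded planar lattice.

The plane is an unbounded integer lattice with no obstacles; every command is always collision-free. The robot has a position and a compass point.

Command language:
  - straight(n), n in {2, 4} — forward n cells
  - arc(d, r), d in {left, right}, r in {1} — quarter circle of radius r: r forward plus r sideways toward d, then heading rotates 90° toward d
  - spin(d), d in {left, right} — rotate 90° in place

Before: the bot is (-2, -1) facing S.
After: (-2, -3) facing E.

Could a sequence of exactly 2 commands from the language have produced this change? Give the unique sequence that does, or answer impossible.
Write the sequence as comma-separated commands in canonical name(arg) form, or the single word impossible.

straight(2), spin(left)

key: cell and facing (now E) both changed — the 2 commands mix motion and turning
from: (-2, -1) facing S
1. straight(2) → (-2, -3) facing S
2. spin(left) → (-2, -3) facing E
no other 2-command option fits: unique.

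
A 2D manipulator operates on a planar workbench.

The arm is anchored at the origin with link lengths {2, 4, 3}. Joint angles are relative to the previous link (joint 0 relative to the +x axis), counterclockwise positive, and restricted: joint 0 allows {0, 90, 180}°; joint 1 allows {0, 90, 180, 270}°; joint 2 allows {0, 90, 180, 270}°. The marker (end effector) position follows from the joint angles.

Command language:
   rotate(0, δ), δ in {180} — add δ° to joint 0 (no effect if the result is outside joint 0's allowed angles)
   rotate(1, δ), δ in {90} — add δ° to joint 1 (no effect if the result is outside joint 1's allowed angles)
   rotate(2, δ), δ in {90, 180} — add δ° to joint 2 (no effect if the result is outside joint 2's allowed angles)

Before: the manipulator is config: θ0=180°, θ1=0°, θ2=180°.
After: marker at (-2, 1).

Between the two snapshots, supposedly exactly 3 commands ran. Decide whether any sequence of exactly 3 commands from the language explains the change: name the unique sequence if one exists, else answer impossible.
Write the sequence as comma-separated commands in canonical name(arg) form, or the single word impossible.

rotate(1, 90), rotate(1, 90), rotate(1, 90)

t0: config: θ0=180°, θ1=0°, θ2=180°
1. rotate(1, 90) → config: θ0=180°, θ1=90°, θ2=180°
2. rotate(1, 90) → config: θ0=180°, θ1=180°, θ2=180°
3. rotate(1, 90) → config: θ0=180°, θ1=270°, θ2=180°
no rival 3-sequence matches.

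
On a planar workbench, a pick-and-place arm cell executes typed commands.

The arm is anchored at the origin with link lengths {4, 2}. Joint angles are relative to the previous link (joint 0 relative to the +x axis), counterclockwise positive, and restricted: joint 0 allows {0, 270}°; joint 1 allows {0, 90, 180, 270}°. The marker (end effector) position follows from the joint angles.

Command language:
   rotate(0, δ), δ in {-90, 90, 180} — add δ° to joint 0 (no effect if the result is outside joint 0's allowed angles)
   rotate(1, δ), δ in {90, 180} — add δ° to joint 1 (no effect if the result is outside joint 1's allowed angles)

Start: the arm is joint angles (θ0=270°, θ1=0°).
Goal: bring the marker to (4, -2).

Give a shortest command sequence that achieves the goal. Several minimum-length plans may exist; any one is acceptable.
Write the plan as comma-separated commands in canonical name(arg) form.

rotate(0, 90), rotate(1, 90), rotate(1, 180)

t0: joint angles (θ0=270°, θ1=0°)
step 1 (rotate(0, 90)): joint angles (θ0=0°, θ1=0°)
step 2 (rotate(1, 90)): joint angles (θ0=0°, θ1=90°)
step 3 (rotate(1, 180)): joint angles (θ0=0°, θ1=270°)
minimal: 3 command(s), checked below 3.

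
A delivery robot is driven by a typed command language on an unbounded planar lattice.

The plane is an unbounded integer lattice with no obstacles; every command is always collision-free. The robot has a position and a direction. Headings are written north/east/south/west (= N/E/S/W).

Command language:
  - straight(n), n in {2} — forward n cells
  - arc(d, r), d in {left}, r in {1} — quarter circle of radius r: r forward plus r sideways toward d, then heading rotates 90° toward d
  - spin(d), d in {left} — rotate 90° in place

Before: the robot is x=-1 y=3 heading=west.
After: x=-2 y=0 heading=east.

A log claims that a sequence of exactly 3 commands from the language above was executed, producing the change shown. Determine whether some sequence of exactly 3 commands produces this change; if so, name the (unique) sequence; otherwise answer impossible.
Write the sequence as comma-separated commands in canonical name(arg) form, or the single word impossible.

key: cell and facing (now E) both changed — the 3 commands mix motion and turning
start: x=-1 y=3 heading=west
[1] after arc(left, 1): x=-2 y=2 heading=south
[2] after straight(2): x=-2 y=0 heading=south
[3] after spin(left): x=-2 y=0 heading=east
no other 3-command option fits: unique.

arc(left, 1), straight(2), spin(left)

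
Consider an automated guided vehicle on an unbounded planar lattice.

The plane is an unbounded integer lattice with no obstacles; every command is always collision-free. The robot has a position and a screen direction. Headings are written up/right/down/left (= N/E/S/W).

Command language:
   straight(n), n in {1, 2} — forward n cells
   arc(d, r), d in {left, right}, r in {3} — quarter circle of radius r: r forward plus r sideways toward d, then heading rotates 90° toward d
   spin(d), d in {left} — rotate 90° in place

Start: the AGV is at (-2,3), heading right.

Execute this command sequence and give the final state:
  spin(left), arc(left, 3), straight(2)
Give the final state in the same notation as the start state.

begin: at (-2,3), heading right
[1] after spin(left): at (-2,3), heading up
[2] after arc(left, 3): at (-5,6), heading left
[3] after straight(2): at (-7,6), heading left

at (-7,6), heading left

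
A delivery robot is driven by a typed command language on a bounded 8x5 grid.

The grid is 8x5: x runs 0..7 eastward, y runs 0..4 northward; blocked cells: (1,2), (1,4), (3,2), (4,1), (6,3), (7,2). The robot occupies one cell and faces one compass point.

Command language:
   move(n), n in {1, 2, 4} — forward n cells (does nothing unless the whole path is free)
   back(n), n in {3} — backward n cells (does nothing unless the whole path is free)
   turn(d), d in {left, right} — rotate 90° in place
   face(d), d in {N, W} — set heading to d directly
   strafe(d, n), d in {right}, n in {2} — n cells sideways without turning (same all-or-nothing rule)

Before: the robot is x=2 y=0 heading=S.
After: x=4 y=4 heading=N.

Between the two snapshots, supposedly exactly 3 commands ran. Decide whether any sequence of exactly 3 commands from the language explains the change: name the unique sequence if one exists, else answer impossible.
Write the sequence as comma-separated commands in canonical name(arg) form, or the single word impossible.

face(N), move(4), strafe(right, 2)

key: order matters: swapping face(N) and strafe(right, 2) lands elsewhere
begin: x=2 y=0 heading=S
[1] after face(N): x=2 y=0 heading=N
[2] after move(4): x=2 y=4 heading=N
[3] after strafe(right, 2): x=4 y=4 heading=N
all 729 alternatives checked — unique.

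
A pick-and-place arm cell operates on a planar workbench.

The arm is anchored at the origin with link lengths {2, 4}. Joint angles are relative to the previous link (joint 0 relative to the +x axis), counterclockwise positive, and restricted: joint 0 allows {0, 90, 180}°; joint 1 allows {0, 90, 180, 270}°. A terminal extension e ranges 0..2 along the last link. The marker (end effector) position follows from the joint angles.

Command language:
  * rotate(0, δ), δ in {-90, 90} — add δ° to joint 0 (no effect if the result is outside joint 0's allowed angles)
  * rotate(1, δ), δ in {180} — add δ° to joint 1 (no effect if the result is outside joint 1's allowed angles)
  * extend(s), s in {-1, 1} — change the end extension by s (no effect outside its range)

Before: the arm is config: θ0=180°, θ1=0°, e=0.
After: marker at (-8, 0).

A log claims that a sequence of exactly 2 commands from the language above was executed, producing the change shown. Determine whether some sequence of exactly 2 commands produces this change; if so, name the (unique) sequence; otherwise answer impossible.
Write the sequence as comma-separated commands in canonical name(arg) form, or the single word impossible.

initial: config: θ0=180°, θ1=0°, e=0
step 1 (extend(1)): config: θ0=180°, θ1=0°, e=1
step 2 (extend(1)): config: θ0=180°, θ1=0°, e=2
no other 2-command option fits: unique.

extend(1), extend(1)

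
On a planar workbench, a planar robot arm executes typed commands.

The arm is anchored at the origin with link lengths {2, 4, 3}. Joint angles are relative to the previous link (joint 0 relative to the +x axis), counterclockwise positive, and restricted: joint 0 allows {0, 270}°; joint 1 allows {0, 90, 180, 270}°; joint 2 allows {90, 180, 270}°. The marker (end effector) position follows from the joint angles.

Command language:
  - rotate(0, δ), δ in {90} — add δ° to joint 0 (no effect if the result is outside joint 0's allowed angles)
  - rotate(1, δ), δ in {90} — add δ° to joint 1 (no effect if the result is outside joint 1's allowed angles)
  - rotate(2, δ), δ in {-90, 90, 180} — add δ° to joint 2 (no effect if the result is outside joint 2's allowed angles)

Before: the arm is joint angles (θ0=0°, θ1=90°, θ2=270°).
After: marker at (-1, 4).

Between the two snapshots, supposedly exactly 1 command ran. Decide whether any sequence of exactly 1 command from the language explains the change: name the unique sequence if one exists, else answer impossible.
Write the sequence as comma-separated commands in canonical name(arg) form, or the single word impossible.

rotate(2, 180)

begin: joint angles (θ0=0°, θ1=90°, θ2=270°)
step 1 (rotate(2, 180)): joint angles (θ0=0°, θ1=90°, θ2=90°)
no other 1-command option fits: unique.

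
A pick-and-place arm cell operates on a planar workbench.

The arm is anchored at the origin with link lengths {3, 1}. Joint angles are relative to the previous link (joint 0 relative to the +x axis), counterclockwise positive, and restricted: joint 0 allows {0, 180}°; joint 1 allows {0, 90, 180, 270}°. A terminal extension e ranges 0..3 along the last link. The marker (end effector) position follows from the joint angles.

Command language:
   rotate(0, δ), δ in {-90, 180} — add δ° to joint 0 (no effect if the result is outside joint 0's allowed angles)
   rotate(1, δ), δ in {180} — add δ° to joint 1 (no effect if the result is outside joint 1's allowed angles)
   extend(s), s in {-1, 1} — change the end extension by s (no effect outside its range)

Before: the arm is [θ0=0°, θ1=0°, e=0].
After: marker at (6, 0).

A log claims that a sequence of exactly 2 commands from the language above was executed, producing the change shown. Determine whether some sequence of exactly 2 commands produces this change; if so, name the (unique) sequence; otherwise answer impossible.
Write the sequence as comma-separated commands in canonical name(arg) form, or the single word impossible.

begin: [θ0=0°, θ1=0°, e=0]
1. extend(1) → [θ0=0°, θ1=0°, e=1]
2. extend(1) → [θ0=0°, θ1=0°, e=2]
all 25 alternatives checked — unique.

extend(1), extend(1)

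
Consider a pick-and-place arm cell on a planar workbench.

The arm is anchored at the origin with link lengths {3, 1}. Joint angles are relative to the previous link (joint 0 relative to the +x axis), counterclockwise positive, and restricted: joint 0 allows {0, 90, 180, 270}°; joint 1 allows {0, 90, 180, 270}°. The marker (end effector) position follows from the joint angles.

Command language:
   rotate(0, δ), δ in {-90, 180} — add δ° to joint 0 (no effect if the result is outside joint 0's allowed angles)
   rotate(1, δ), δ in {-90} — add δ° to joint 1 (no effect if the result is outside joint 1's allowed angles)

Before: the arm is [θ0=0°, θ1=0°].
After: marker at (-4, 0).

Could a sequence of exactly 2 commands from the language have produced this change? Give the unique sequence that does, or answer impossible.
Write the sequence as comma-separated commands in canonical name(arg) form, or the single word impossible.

t0: [θ0=0°, θ1=0°]
1. rotate(0, -90) → [θ0=270°, θ1=0°]
2. rotate(0, -90) → [θ0=180°, θ1=0°]
all 9 alternatives checked — unique.

rotate(0, -90), rotate(0, -90)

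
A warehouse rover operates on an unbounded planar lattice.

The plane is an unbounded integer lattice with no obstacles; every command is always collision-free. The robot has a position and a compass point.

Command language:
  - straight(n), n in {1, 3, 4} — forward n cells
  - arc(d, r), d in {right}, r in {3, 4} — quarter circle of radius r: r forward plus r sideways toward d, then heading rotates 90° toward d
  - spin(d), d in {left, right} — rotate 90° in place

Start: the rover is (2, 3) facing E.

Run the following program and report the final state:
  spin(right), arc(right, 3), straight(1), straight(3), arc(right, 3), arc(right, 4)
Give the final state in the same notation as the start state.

(-4, 7) facing E

start: (2, 3) facing E
[1] after spin(right): (2, 3) facing S
[2] after arc(right, 3): (-1, 0) facing W
[3] after straight(1): (-2, 0) facing W
[4] after straight(3): (-5, 0) facing W
[5] after arc(right, 3): (-8, 3) facing N
[6] after arc(right, 4): (-4, 7) facing E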